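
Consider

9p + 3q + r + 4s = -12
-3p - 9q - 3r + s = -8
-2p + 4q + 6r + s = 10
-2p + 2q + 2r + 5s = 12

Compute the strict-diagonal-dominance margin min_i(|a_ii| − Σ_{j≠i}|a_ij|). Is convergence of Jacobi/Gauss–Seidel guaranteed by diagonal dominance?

-1

row 1: |9| − (3+1+4) = 1
row 2: |-9| − (3+3+1) = 2
row 3: |6| − (2+4+1) = -1
row 4: |5| − (2+2+2) = -1
minimum over rows = -1 → not strictly diagonally dominant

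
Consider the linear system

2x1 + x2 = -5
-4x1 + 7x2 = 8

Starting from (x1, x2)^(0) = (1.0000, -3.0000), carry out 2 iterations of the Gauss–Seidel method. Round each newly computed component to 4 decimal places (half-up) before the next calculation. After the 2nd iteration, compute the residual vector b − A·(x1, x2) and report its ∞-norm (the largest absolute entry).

Iteration 1:
  x1 = (-5 - (1)·-3.0000) / (2) = -1.0000
  x2 = (8 - (-4)·-1.0000) / (7) = 0.5714
Iteration 2:
  x1 = (-5 - (1)·0.5714) / (2) = -2.7857
  x2 = (8 - (-4)·-2.7857) / (7) = -0.4490
Residual b − A·x = (1.0204, 0.0002); ∞-norm = 1.0204

1.0204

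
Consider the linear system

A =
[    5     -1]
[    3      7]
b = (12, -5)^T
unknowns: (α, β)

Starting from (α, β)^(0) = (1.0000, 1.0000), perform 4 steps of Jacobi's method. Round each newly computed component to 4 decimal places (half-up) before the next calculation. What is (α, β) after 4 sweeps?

Iteration 1:
  α = (12 - (-1)·1.0000) / (5) = 2.6000
  β = (-5 - (3)·1.0000) / (7) = -1.1429
Iteration 2:
  α = (12 - (-1)·-1.1429) / (5) = 2.1714
  β = (-5 - (3)·2.6000) / (7) = -1.8286
Iteration 3:
  α = (12 - (-1)·-1.8286) / (5) = 2.0343
  β = (-5 - (3)·2.1714) / (7) = -1.6449
Iteration 4:
  α = (12 - (-1)·-1.6449) / (5) = 2.0710
  β = (-5 - (3)·2.0343) / (7) = -1.5861

(2.0710, -1.5861)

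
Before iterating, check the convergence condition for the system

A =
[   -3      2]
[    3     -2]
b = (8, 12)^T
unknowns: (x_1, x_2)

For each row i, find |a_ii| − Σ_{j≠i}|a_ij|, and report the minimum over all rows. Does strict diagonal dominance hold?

-1

row 1: |-3| − (2) = 1
row 2: |-2| − (3) = -1
minimum over rows = -1 → not strictly diagonally dominant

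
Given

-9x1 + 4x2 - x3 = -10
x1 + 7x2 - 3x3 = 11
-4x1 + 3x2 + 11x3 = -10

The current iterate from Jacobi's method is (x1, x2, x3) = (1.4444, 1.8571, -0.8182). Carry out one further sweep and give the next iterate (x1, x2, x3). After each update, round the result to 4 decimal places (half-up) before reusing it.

(2.0274, 1.0144, -0.8903)

One sweep:
  x1 = (-10 - (4)·1.8571 - (-1)·-0.8182) / (-9) = 2.0274
  x2 = (11 - (1)·1.4444 - (-3)·-0.8182) / (7) = 1.0144
  x3 = (-10 - (-4)·1.4444 - (3)·1.8571) / (11) = -0.8903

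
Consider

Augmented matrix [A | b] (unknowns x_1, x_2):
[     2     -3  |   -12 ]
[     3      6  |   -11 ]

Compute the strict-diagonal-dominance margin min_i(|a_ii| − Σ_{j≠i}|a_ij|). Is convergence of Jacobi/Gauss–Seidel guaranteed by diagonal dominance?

-1

row 1: |2| − (3) = -1
row 2: |6| − (3) = 3
minimum over rows = -1 → not strictly diagonally dominant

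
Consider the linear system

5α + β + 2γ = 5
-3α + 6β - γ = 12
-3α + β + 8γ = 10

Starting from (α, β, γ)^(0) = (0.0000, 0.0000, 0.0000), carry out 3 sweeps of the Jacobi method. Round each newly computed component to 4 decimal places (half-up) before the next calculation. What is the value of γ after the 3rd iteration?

0.9490

Iteration 1:
  α = (5 - (1)·0.0000 - (2)·0.0000) / (5) = 1.0000
  β = (12 - (-3)·0.0000 - (-1)·0.0000) / (6) = 2.0000
  γ = (10 - (-3)·0.0000 - (1)·0.0000) / (8) = 1.2500
Iteration 2:
  α = (5 - (1)·2.0000 - (2)·1.2500) / (5) = 0.1000
  β = (12 - (-3)·1.0000 - (-1)·1.2500) / (6) = 2.7083
  γ = (10 - (-3)·1.0000 - (1)·2.0000) / (8) = 1.3750
Iteration 3:
  α = (5 - (1)·2.7083 - (2)·1.3750) / (5) = -0.0917
  β = (12 - (-3)·0.1000 - (-1)·1.3750) / (6) = 2.2792
  γ = (10 - (-3)·0.1000 - (1)·2.7083) / (8) = 0.9490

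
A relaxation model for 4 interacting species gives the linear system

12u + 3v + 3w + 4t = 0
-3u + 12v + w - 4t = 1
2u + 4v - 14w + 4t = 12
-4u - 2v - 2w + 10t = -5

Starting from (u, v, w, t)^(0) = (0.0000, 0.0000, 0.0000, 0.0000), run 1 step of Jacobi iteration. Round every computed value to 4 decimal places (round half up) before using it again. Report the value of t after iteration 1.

-0.5000

Iteration 1:
  u = (0 - (3)·0.0000 - (3)·0.0000 - (4)·0.0000) / (12) = 0.0000
  v = (1 - (-3)·0.0000 - (1)·0.0000 - (-4)·0.0000) / (12) = 0.0833
  w = (12 - (2)·0.0000 - (4)·0.0000 - (4)·0.0000) / (-14) = -0.8571
  t = (-5 - (-4)·0.0000 - (-2)·0.0000 - (-2)·0.0000) / (10) = -0.5000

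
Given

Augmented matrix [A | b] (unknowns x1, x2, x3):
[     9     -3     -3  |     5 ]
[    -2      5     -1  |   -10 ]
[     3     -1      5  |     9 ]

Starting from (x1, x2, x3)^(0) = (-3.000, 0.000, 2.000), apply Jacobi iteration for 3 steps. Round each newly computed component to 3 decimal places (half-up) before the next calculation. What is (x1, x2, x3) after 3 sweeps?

Iteration 1:
  x1 = (5 - (-3)·0.000 - (-3)·2.000) / (9) = 1.222
  x2 = (-10 - (-2)·-3.000 - (-1)·2.000) / (5) = -2.800
  x3 = (9 - (3)·-3.000 - (-1)·0.000) / (5) = 3.600
Iteration 2:
  x1 = (5 - (-3)·-2.800 - (-3)·3.600) / (9) = 0.822
  x2 = (-10 - (-2)·1.222 - (-1)·3.600) / (5) = -0.791
  x3 = (9 - (3)·1.222 - (-1)·-2.800) / (5) = 0.507
Iteration 3:
  x1 = (5 - (-3)·-0.791 - (-3)·0.507) / (9) = 0.461
  x2 = (-10 - (-2)·0.822 - (-1)·0.507) / (5) = -1.570
  x3 = (9 - (3)·0.822 - (-1)·-0.791) / (5) = 1.149

(0.461, -1.570, 1.149)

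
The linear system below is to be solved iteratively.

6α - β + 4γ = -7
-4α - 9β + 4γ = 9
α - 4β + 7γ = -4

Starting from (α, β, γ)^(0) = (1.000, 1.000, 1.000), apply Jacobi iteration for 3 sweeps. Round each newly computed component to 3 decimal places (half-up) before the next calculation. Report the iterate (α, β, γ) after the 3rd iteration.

Iteration 1:
  α = (-7 - (-1)·1.000 - (4)·1.000) / (6) = -1.667
  β = (9 - (-4)·1.000 - (4)·1.000) / (-9) = -1.000
  γ = (-4 - (1)·1.000 - (-4)·1.000) / (7) = -0.143
Iteration 2:
  α = (-7 - (-1)·-1.000 - (4)·-0.143) / (6) = -1.238
  β = (9 - (-4)·-1.667 - (4)·-0.143) / (-9) = -0.323
  γ = (-4 - (1)·-1.667 - (-4)·-1.000) / (7) = -0.905
Iteration 3:
  α = (-7 - (-1)·-0.323 - (4)·-0.905) / (6) = -0.617
  β = (9 - (-4)·-1.238 - (4)·-0.905) / (-9) = -0.852
  γ = (-4 - (1)·-1.238 - (-4)·-0.323) / (7) = -0.579

(-0.617, -0.852, -0.579)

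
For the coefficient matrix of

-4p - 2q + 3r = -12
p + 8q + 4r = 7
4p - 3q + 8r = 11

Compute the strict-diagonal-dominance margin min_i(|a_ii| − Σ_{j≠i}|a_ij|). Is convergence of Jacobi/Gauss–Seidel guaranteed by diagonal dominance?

-1

row 1: |-4| − (2+3) = -1
row 2: |8| − (1+4) = 3
row 3: |8| − (4+3) = 1
minimum over rows = -1 → not strictly diagonally dominant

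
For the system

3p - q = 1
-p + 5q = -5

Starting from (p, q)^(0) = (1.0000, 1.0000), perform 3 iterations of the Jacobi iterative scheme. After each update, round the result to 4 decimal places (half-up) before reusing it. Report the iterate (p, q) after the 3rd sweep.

(0.0444, -0.9867)

Iteration 1:
  p = (1 - (-1)·1.0000) / (3) = 0.6667
  q = (-5 - (-1)·1.0000) / (5) = -0.8000
Iteration 2:
  p = (1 - (-1)·-0.8000) / (3) = 0.0667
  q = (-5 - (-1)·0.6667) / (5) = -0.8667
Iteration 3:
  p = (1 - (-1)·-0.8667) / (3) = 0.0444
  q = (-5 - (-1)·0.0667) / (5) = -0.9867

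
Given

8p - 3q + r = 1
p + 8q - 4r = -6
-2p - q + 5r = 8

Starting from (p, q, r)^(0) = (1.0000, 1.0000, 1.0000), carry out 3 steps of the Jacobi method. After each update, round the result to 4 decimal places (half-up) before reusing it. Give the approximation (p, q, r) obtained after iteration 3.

(0.0293, 0.1238, 1.5444)

Iteration 1:
  p = (1 - (-3)·1.0000 - (1)·1.0000) / (8) = 0.3750
  q = (-6 - (1)·1.0000 - (-4)·1.0000) / (8) = -0.3750
  r = (8 - (-2)·1.0000 - (-1)·1.0000) / (5) = 2.2000
Iteration 2:
  p = (1 - (-3)·-0.3750 - (1)·2.2000) / (8) = -0.2906
  q = (-6 - (1)·0.3750 - (-4)·2.2000) / (8) = 0.3031
  r = (8 - (-2)·0.3750 - (-1)·-0.3750) / (5) = 1.6750
Iteration 3:
  p = (1 - (-3)·0.3031 - (1)·1.6750) / (8) = 0.0293
  q = (-6 - (1)·-0.2906 - (-4)·1.6750) / (8) = 0.1238
  r = (8 - (-2)·-0.2906 - (-1)·0.3031) / (5) = 1.5444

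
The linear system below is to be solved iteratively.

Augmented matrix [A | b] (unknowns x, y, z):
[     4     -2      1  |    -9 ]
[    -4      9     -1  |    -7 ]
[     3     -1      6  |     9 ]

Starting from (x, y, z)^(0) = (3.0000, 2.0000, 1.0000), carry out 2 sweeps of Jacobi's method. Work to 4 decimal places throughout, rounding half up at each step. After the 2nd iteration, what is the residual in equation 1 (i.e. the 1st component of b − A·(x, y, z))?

Iteration 1:
  x = (-9 - (-2)·2.0000 - (1)·1.0000) / (4) = -1.5000
  y = (-7 - (-4)·3.0000 - (-1)·1.0000) / (9) = 0.6667
  z = (9 - (3)·3.0000 - (-1)·2.0000) / (6) = 0.3333
Iteration 2:
  x = (-9 - (-2)·0.6667 - (1)·0.3333) / (4) = -2.0000
  y = (-7 - (-4)·-1.5000 - (-1)·0.3333) / (9) = -1.4074
  z = (9 - (3)·-1.5000 - (-1)·0.6667) / (6) = 2.3611
Residual b − A·x = (-6.1759, 0.0277, -0.5740)

-6.1759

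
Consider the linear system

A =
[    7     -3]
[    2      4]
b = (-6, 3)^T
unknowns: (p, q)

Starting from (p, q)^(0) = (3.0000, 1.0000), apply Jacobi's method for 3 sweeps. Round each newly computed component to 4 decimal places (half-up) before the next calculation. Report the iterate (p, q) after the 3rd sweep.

Iteration 1:
  p = (-6 - (-3)·1.0000) / (7) = -0.4286
  q = (3 - (2)·3.0000) / (4) = -0.7500
Iteration 2:
  p = (-6 - (-3)·-0.7500) / (7) = -1.1786
  q = (3 - (2)·-0.4286) / (4) = 0.9643
Iteration 3:
  p = (-6 - (-3)·0.9643) / (7) = -0.4439
  q = (3 - (2)·-1.1786) / (4) = 1.3393

(-0.4439, 1.3393)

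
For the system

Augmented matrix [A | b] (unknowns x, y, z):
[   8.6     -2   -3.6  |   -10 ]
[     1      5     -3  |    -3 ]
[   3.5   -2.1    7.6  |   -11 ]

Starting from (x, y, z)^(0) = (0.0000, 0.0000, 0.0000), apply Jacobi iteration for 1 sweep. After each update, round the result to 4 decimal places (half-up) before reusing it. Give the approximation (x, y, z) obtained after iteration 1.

Iteration 1:
  x = (-10 - (-2)·0.0000 - (-3.6)·0.0000) / (8.6) = -1.1628
  y = (-3 - (1)·0.0000 - (-3)·0.0000) / (5) = -0.6000
  z = (-11 - (3.5)·0.0000 - (-2.1)·0.0000) / (7.6) = -1.4474

(-1.1628, -0.6000, -1.4474)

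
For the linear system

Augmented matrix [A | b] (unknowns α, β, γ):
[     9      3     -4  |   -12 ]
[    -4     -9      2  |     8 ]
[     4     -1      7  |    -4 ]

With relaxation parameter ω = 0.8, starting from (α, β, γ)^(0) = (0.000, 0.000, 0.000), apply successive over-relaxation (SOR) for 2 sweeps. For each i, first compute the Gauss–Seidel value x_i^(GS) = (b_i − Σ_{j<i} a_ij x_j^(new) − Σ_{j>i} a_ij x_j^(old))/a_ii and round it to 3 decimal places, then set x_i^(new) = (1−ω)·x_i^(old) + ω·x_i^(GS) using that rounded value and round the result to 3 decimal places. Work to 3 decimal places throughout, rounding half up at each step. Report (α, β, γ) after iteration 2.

(-1.194, -0.354, 0.046)

Iteration 1:
  α: GS value = (-12 - (3)·0.000 - (-4)·0.000) / (9) = -1.333;  α ← (1−ω)·0.000 + ω·-1.333 = -1.066
  β: GS value = (8 - (-4)·-1.066 - (2)·0.000) / (-9) = -0.415;  β ← (1−ω)·0.000 + ω·-0.415 = -0.332
  γ: GS value = (-4 - (4)·-1.066 - (-1)·-0.332) / (7) = -0.010;  γ ← (1−ω)·0.000 + ω·-0.010 = -0.008
Iteration 2:
  α: GS value = (-12 - (3)·-0.332 - (-4)·-0.008) / (9) = -1.226;  α ← (1−ω)·-1.066 + ω·-1.226 = -1.194
  β: GS value = (8 - (-4)·-1.194 - (2)·-0.008) / (-9) = -0.360;  β ← (1−ω)·-0.332 + ω·-0.360 = -0.354
  γ: GS value = (-4 - (4)·-1.194 - (-1)·-0.354) / (7) = 0.060;  γ ← (1−ω)·-0.008 + ω·0.060 = 0.046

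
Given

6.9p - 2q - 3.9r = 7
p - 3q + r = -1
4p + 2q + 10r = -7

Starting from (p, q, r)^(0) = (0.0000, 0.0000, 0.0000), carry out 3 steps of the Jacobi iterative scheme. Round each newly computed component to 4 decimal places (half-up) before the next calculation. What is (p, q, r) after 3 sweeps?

(0.4788, 0.1810, -1.0738)

Iteration 1:
  p = (7 - (-2)·0.0000 - (-3.9)·0.0000) / (6.9) = 1.0145
  q = (-1 - (1)·0.0000 - (1)·0.0000) / (-3) = 0.3333
  r = (-7 - (4)·0.0000 - (2)·0.0000) / (10) = -0.7000
Iteration 2:
  p = (7 - (-2)·0.3333 - (-3.9)·-0.7000) / (6.9) = 0.7154
  q = (-1 - (1)·1.0145 - (1)·-0.7000) / (-3) = 0.4382
  r = (-7 - (4)·1.0145 - (2)·0.3333) / (10) = -1.1725
Iteration 3:
  p = (7 - (-2)·0.4382 - (-3.9)·-1.1725) / (6.9) = 0.4788
  q = (-1 - (1)·0.7154 - (1)·-1.1725) / (-3) = 0.1810
  r = (-7 - (4)·0.7154 - (2)·0.4382) / (10) = -1.0738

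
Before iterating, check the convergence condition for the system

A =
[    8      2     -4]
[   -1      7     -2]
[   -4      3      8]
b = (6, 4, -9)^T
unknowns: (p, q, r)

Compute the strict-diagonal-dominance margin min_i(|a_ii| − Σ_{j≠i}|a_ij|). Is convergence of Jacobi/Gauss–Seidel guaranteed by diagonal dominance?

row 1: |8| − (2+4) = 2
row 2: |7| − (1+2) = 4
row 3: |8| − (4+3) = 1
minimum over rows = 1 → strictly diagonally dominant (convergence guaranteed)

1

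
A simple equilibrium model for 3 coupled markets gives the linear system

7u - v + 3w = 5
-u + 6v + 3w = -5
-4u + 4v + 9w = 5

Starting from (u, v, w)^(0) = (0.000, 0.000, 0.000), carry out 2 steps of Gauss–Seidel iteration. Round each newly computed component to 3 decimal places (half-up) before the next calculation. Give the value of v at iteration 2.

Iteration 1:
  u = (5 - (-1)·0.000 - (3)·0.000) / (7) = 0.714
  v = (-5 - (-1)·0.714 - (3)·0.000) / (6) = -0.714
  w = (5 - (-4)·0.714 - (4)·-0.714) / (9) = 1.190
Iteration 2:
  u = (5 - (-1)·-0.714 - (3)·1.190) / (7) = 0.102
  v = (-5 - (-1)·0.102 - (3)·1.190) / (6) = -1.411
  w = (5 - (-4)·0.102 - (4)·-1.411) / (9) = 1.228

-1.411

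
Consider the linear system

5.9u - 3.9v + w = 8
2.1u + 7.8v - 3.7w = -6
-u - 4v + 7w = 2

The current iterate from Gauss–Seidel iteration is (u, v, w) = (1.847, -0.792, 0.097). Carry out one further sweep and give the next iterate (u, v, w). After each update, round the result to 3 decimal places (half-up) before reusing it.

One sweep:
  u = (8 - (-3.9)·-0.792 - (1)·0.097) / (5.9) = 0.816
  v = (-6 - (2.1)·0.816 - (-3.7)·0.097) / (7.8) = -0.943
  w = (2 - (-1)·0.816 - (-4)·-0.943) / (7) = -0.137

(0.816, -0.943, -0.137)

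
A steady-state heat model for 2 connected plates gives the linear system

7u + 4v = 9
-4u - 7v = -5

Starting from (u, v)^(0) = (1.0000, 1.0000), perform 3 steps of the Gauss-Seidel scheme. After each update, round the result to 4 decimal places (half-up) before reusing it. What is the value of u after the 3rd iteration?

Iteration 1:
  u = (9 - (4)·1.0000) / (7) = 0.7143
  v = (-5 - (-4)·0.7143) / (-7) = 0.3061
Iteration 2:
  u = (9 - (4)·0.3061) / (7) = 1.1108
  v = (-5 - (-4)·1.1108) / (-7) = 0.0795
Iteration 3:
  u = (9 - (4)·0.0795) / (7) = 1.2403
  v = (-5 - (-4)·1.2403) / (-7) = 0.0055

1.2403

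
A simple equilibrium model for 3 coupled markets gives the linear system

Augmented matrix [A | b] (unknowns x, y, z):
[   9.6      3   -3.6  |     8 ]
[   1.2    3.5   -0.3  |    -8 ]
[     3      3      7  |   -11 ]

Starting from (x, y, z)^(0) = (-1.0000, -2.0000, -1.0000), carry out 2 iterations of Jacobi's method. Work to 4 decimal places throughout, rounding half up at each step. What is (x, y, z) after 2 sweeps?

(1.3601, -2.6816, -1.1663)

Iteration 1:
  x = (8 - (3)·-2.0000 - (-3.6)·-1.0000) / (9.6) = 1.0833
  y = (-8 - (1.2)·-1.0000 - (-0.3)·-1.0000) / (3.5) = -2.0286
  z = (-11 - (3)·-1.0000 - (3)·-2.0000) / (7) = -0.2857
Iteration 2:
  x = (8 - (3)·-2.0286 - (-3.6)·-0.2857) / (9.6) = 1.3601
  y = (-8 - (1.2)·1.0833 - (-0.3)·-0.2857) / (3.5) = -2.6816
  z = (-11 - (3)·1.0833 - (3)·-2.0286) / (7) = -1.1663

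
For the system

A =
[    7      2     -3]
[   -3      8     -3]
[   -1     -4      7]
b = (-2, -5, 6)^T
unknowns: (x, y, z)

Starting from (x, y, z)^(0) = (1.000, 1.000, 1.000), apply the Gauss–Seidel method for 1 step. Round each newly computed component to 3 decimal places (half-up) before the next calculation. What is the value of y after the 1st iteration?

Iteration 1:
  x = (-2 - (2)·1.000 - (-3)·1.000) / (7) = -0.143
  y = (-5 - (-3)·-0.143 - (-3)·1.000) / (8) = -0.304
  z = (6 - (-1)·-0.143 - (-4)·-0.304) / (7) = 0.663

-0.304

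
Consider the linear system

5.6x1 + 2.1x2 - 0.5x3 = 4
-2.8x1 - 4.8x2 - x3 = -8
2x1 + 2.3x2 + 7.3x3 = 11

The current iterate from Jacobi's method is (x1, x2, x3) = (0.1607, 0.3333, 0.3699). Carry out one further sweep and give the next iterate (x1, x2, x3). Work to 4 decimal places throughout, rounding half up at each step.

One sweep:
  x1 = (4 - (2.1)·0.3333 - (-0.5)·0.3699) / (5.6) = 0.6223
  x2 = (-8 - (-2.8)·0.1607 - (-1)·0.3699) / (-4.8) = 1.4959
  x3 = (11 - (2)·0.1607 - (2.3)·0.3333) / (7.3) = 1.3578

(0.6223, 1.4959, 1.3578)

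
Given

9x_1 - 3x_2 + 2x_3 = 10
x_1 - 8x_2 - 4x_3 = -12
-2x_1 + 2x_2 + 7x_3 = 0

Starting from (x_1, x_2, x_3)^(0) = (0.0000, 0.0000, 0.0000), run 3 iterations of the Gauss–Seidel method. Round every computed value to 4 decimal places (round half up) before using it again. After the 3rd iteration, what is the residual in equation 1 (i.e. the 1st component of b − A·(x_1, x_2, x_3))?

Iteration 1:
  x_1 = (10 - (-3)·0.0000 - (2)·0.0000) / (9) = 1.1111
  x_2 = (-12 - (1)·1.1111 - (-4)·0.0000) / (-8) = 1.6389
  x_3 = (0 - (-2)·1.1111 - (2)·1.6389) / (7) = -0.1508
Iteration 2:
  x_1 = (10 - (-3)·1.6389 - (2)·-0.1508) / (9) = 1.6909
  x_2 = (-12 - (1)·1.6909 - (-4)·-0.1508) / (-8) = 1.7868
  x_3 = (0 - (-2)·1.6909 - (2)·1.7868) / (7) = -0.0274
Iteration 3:
  x_1 = (10 - (-3)·1.7868 - (2)·-0.0274) / (9) = 1.7128
  x_2 = (-12 - (1)·1.7128 - (-4)·-0.0274) / (-8) = 1.7278
  x_3 = (0 - (-2)·1.7128 - (2)·1.7278) / (7) = -0.0043
Residual b − A·x = (-0.2232, 0.0924, 0.0001)

-0.2232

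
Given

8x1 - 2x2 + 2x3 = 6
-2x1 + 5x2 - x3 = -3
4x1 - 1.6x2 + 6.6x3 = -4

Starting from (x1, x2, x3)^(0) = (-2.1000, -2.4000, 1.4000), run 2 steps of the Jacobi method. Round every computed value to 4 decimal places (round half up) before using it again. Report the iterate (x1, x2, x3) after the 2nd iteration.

Iteration 1:
  x1 = (6 - (-2)·-2.4000 - (2)·1.4000) / (8) = -0.2000
  x2 = (-3 - (-2)·-2.1000 - (-1)·1.4000) / (5) = -1.1600
  x3 = (-4 - (4)·-2.1000 - (-1.6)·-2.4000) / (6.6) = 0.0848
Iteration 2:
  x1 = (6 - (-2)·-1.1600 - (2)·0.0848) / (8) = 0.4388
  x2 = (-3 - (-2)·-0.2000 - (-1)·0.0848) / (5) = -0.6630
  x3 = (-4 - (4)·-0.2000 - (-1.6)·-1.1600) / (6.6) = -0.7661

(0.4388, -0.6630, -0.7661)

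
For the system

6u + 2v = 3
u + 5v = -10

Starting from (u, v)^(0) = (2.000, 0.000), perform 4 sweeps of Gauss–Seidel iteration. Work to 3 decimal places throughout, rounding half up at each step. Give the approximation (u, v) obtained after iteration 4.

(1.250, -2.250)

Iteration 1:
  u = (3 - (2)·0.000) / (6) = 0.500
  v = (-10 - (1)·0.500) / (5) = -2.100
Iteration 2:
  u = (3 - (2)·-2.100) / (6) = 1.200
  v = (-10 - (1)·1.200) / (5) = -2.240
Iteration 3:
  u = (3 - (2)·-2.240) / (6) = 1.247
  v = (-10 - (1)·1.247) / (5) = -2.249
Iteration 4:
  u = (3 - (2)·-2.249) / (6) = 1.250
  v = (-10 - (1)·1.250) / (5) = -2.250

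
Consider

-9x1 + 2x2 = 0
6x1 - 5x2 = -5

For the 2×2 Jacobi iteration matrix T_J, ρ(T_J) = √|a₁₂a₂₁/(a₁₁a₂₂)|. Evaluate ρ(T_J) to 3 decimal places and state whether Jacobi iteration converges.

a₁₂a₂₁/(a₁₁a₂₂) = (2)·(6) / ((-9)·(-5)) = 0.266667
ρ = √|0.266667| = √0.266667 = 0.516
ρ < 1, so Jacobi converges

0.516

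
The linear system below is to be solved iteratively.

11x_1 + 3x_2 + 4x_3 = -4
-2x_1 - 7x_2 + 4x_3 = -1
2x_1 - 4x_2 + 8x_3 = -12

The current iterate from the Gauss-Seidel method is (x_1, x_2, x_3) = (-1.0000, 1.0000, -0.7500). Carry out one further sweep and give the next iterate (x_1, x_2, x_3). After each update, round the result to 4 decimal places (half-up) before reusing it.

(-0.3636, -0.1818, -1.5000)

One sweep:
  x_1 = (-4 - (3)·1.0000 - (4)·-0.7500) / (11) = -0.3636
  x_2 = (-1 - (-2)·-0.3636 - (4)·-0.7500) / (-7) = -0.1818
  x_3 = (-12 - (2)·-0.3636 - (-4)·-0.1818) / (8) = -1.5000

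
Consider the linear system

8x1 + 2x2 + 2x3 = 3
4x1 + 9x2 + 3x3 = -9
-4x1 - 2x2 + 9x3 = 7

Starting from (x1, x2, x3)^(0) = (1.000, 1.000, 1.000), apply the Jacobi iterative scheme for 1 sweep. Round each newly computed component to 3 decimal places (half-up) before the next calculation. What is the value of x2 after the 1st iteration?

-1.778

Iteration 1:
  x1 = (3 - (2)·1.000 - (2)·1.000) / (8) = -0.125
  x2 = (-9 - (4)·1.000 - (3)·1.000) / (9) = -1.778
  x3 = (7 - (-4)·1.000 - (-2)·1.000) / (9) = 1.444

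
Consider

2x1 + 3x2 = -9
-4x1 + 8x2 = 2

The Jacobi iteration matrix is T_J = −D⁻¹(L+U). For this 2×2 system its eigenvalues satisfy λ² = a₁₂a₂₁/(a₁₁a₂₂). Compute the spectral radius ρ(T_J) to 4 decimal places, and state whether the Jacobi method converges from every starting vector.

a₁₂a₂₁/(a₁₁a₂₂) = (3)·(-4) / ((2)·(8)) = -0.750000
ρ = √|-0.750000| = √0.750000 = 0.8660
ρ < 1, so Jacobi converges

0.8660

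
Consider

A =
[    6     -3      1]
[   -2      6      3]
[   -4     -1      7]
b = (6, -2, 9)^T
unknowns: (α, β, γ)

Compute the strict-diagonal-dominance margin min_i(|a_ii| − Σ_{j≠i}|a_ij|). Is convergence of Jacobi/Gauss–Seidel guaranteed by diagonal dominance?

row 1: |6| − (3+1) = 2
row 2: |6| − (2+3) = 1
row 3: |7| − (4+1) = 2
minimum over rows = 1 → strictly diagonally dominant (convergence guaranteed)

1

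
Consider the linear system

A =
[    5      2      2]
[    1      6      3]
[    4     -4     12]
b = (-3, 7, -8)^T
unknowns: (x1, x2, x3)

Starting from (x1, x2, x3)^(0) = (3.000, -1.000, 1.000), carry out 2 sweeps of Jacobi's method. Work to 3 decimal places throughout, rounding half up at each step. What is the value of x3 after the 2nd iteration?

Iteration 1:
  x1 = (-3 - (2)·-1.000 - (2)·1.000) / (5) = -0.600
  x2 = (7 - (1)·3.000 - (3)·1.000) / (6) = 0.167
  x3 = (-8 - (4)·3.000 - (-4)·-1.000) / (12) = -2.000
Iteration 2:
  x1 = (-3 - (2)·0.167 - (2)·-2.000) / (5) = 0.133
  x2 = (7 - (1)·-0.600 - (3)·-2.000) / (6) = 2.267
  x3 = (-8 - (4)·-0.600 - (-4)·0.167) / (12) = -0.411

-0.411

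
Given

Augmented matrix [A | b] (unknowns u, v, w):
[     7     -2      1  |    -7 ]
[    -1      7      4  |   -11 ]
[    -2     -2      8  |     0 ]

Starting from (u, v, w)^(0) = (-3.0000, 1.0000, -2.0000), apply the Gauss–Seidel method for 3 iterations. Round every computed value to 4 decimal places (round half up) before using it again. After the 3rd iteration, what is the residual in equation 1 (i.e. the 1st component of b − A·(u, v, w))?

Iteration 1:
  u = (-7 - (-2)·1.0000 - (1)·-2.0000) / (7) = -0.4286
  v = (-11 - (-1)·-0.4286 - (4)·-2.0000) / (7) = -0.4898
  w = (0 - (-2)·-0.4286 - (-2)·-0.4898) / (8) = -0.2296
Iteration 2:
  u = (-7 - (-2)·-0.4898 - (1)·-0.2296) / (7) = -1.1071
  v = (-11 - (-1)·-1.1071 - (4)·-0.2296) / (7) = -1.5984
  w = (0 - (-2)·-1.1071 - (-2)·-1.5984) / (8) = -0.6764
Iteration 3:
  u = (-7 - (-2)·-1.5984 - (1)·-0.6764) / (7) = -1.3601
  v = (-11 - (-1)·-1.3601 - (4)·-0.6764) / (7) = -1.3792
  w = (0 - (-2)·-1.3601 - (-2)·-1.3792) / (8) = -0.6848
Residual b − A·x = (0.4471, 0.0335, -0.0002)

0.4471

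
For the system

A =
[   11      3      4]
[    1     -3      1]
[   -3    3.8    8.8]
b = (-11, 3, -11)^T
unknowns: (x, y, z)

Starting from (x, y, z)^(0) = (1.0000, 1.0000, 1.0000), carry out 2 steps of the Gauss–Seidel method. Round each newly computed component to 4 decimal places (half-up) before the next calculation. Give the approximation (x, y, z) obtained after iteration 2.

(-0.2023, -1.4956, -0.6731)

Iteration 1:
  x = (-11 - (3)·1.0000 - (4)·1.0000) / (11) = -1.6364
  y = (3 - (1)·-1.6364 - (1)·1.0000) / (-3) = -1.2121
  z = (-11 - (-3)·-1.6364 - (3.8)·-1.2121) / (8.8) = -1.2845
Iteration 2:
  x = (-11 - (3)·-1.2121 - (4)·-1.2845) / (11) = -0.2023
  y = (3 - (1)·-0.2023 - (1)·-1.2845) / (-3) = -1.4956
  z = (-11 - (-3)·-0.2023 - (3.8)·-1.4956) / (8.8) = -0.6731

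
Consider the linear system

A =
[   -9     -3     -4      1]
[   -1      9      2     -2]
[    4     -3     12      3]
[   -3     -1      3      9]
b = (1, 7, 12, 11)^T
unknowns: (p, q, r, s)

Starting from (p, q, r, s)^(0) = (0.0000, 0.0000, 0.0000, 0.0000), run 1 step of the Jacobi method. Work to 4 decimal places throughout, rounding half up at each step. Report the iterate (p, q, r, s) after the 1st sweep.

Iteration 1:
  p = (1 - (-3)·0.0000 - (-4)·0.0000 - (1)·0.0000) / (-9) = -0.1111
  q = (7 - (-1)·0.0000 - (2)·0.0000 - (-2)·0.0000) / (9) = 0.7778
  r = (12 - (4)·0.0000 - (-3)·0.0000 - (3)·0.0000) / (12) = 1.0000
  s = (11 - (-3)·0.0000 - (-1)·0.0000 - (3)·0.0000) / (9) = 1.2222

(-0.1111, 0.7778, 1.0000, 1.2222)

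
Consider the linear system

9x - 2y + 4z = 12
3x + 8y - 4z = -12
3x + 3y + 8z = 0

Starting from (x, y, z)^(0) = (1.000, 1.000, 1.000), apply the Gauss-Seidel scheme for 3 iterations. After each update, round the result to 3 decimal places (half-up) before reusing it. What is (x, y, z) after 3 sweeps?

(0.793, -1.640, 0.318)

Iteration 1:
  x = (12 - (-2)·1.000 - (4)·1.000) / (9) = 1.111
  y = (-12 - (3)·1.111 - (-4)·1.000) / (8) = -1.417
  z = (0 - (3)·1.111 - (3)·-1.417) / (8) = 0.115
Iteration 2:
  x = (12 - (-2)·-1.417 - (4)·0.115) / (9) = 0.967
  y = (-12 - (3)·0.967 - (-4)·0.115) / (8) = -1.805
  z = (0 - (3)·0.967 - (3)·-1.805) / (8) = 0.314
Iteration 3:
  x = (12 - (-2)·-1.805 - (4)·0.314) / (9) = 0.793
  y = (-12 - (3)·0.793 - (-4)·0.314) / (8) = -1.640
  z = (0 - (3)·0.793 - (3)·-1.640) / (8) = 0.318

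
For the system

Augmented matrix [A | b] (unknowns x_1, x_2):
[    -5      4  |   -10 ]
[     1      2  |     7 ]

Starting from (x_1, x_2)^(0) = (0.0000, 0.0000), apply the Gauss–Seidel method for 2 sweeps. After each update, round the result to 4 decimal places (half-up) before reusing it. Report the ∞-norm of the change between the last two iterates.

2.0000

Iteration 1:
  x_1 = (-10 - (4)·0.0000) / (-5) = 2.0000
  x_2 = (7 - (1)·2.0000) / (2) = 2.5000
Iteration 2:
  x_1 = (-10 - (4)·2.5000) / (-5) = 4.0000
  x_2 = (7 - (1)·4.0000) / (2) = 1.5000
Change: (2.0000, -1.0000) → max |·| = 2.0000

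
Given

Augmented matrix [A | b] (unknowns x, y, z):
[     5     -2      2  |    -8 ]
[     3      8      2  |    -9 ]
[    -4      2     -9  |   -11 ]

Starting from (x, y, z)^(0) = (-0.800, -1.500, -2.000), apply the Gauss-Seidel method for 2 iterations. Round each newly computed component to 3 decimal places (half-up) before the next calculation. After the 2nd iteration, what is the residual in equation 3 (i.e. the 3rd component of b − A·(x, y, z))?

Iteration 1:
  x = (-8 - (-2)·-1.500 - (2)·-2.000) / (5) = -1.400
  y = (-9 - (3)·-1.400 - (2)·-2.000) / (8) = -0.100
  z = (-11 - (-4)·-1.400 - (2)·-0.100) / (-9) = 1.822
Iteration 2:
  x = (-8 - (-2)·-0.100 - (2)·1.822) / (5) = -2.369
  y = (-9 - (3)·-2.369 - (2)·1.822) / (8) = -0.692
  z = (-11 - (-4)·-2.369 - (2)·-0.692) / (-9) = 2.121
Residual b − A·x = (-1.781, -0.599, -0.003)

-0.003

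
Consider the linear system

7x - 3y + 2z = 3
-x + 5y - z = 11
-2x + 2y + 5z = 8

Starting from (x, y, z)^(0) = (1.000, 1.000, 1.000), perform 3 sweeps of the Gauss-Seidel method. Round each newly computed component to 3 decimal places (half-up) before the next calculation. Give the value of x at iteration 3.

1.248

Iteration 1:
  x = (3 - (-3)·1.000 - (2)·1.000) / (7) = 0.571
  y = (11 - (-1)·0.571 - (-1)·1.000) / (5) = 2.514
  z = (8 - (-2)·0.571 - (2)·2.514) / (5) = 0.823
Iteration 2:
  x = (3 - (-3)·2.514 - (2)·0.823) / (7) = 1.271
  y = (11 - (-1)·1.271 - (-1)·0.823) / (5) = 2.619
  z = (8 - (-2)·1.271 - (2)·2.619) / (5) = 1.061
Iteration 3:
  x = (3 - (-3)·2.619 - (2)·1.061) / (7) = 1.248
  y = (11 - (-1)·1.248 - (-1)·1.061) / (5) = 2.662
  z = (8 - (-2)·1.248 - (2)·2.662) / (5) = 1.034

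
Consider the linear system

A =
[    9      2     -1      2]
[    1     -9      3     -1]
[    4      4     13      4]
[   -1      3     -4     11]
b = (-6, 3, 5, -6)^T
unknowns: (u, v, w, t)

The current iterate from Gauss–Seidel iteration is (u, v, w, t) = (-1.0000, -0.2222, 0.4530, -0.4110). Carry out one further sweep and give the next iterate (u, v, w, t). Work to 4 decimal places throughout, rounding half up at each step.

(-0.4756, -0.1895, 0.7157, -0.2768)

One sweep:
  u = (-6 - (2)·-0.2222 - (-1)·0.4530 - (2)·-0.4110) / (9) = -0.4756
  v = (3 - (1)·-0.4756 - (3)·0.4530 - (-1)·-0.4110) / (-9) = -0.1895
  w = (5 - (4)·-0.4756 - (4)·-0.1895 - (4)·-0.4110) / (13) = 0.7157
  t = (-6 - (-1)·-0.4756 - (3)·-0.1895 - (-4)·0.7157) / (11) = -0.2768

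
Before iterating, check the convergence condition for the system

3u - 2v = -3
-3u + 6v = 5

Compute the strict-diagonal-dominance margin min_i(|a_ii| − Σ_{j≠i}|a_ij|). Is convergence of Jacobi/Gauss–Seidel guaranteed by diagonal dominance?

1

row 1: |3| − (2) = 1
row 2: |6| − (3) = 3
minimum over rows = 1 → strictly diagonally dominant (convergence guaranteed)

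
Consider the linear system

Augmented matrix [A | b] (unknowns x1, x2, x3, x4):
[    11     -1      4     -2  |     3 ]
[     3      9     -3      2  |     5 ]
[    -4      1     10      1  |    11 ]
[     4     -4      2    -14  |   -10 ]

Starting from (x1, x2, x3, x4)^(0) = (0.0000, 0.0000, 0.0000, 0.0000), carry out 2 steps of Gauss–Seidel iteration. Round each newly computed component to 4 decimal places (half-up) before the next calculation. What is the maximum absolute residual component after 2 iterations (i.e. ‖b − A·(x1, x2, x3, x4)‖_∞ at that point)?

0.7420

Iteration 1:
  x1 = (3 - (-1)·0.0000 - (4)·0.0000 - (-2)·0.0000) / (11) = 0.2727
  x2 = (5 - (3)·0.2727 - (-3)·0.0000 - (2)·0.0000) / (9) = 0.4647
  x3 = (11 - (-4)·0.2727 - (1)·0.4647 - (1)·0.0000) / (10) = 1.1626
  x4 = (-10 - (4)·0.2727 - (-4)·0.4647 - (2)·1.1626) / (-14) = 0.8255
Iteration 2:
  x1 = (3 - (-1)·0.4647 - (4)·1.1626 - (-2)·0.8255) / (11) = 0.0423
  x2 = (5 - (3)·0.0423 - (-3)·1.1626 - (2)·0.8255) / (9) = 0.7455
  x3 = (11 - (-4)·0.0423 - (1)·0.7455 - (1)·0.8255) / (10) = 0.9598
  x4 = (-10 - (4)·0.0423 - (-4)·0.7455 - (2)·0.9598) / (-14) = 0.6505
Residual b − A·x = (0.7420, -0.2580, 0.1752, 0.0002); ∞-norm = 0.7420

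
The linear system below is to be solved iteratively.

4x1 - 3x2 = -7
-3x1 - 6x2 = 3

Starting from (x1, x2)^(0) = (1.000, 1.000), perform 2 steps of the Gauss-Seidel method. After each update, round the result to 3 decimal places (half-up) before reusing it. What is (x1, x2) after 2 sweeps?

Iteration 1:
  x1 = (-7 - (-3)·1.000) / (4) = -1.000
  x2 = (3 - (-3)·-1.000) / (-6) = 0.000
Iteration 2:
  x1 = (-7 - (-3)·0.000) / (4) = -1.750
  x2 = (3 - (-3)·-1.750) / (-6) = 0.375

(-1.750, 0.375)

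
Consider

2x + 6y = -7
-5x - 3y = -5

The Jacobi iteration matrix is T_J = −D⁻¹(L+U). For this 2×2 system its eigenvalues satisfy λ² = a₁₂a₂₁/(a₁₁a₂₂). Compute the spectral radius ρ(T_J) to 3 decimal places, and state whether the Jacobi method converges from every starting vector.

a₁₂a₂₁/(a₁₁a₂₂) = (6)·(-5) / ((2)·(-3)) = 5.000000
ρ = √|5.000000| = √5.000000 = 2.236
ρ > 1, so Jacobi diverges

2.236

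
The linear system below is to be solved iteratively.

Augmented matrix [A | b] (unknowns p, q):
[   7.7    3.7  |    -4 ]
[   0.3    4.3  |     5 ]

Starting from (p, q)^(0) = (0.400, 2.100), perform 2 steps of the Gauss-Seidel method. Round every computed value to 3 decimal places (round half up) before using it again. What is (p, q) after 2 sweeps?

(-1.129, 1.242)

Iteration 1:
  p = (-4 - (3.7)·2.100) / (7.7) = -1.529
  q = (5 - (0.3)·-1.529) / (4.3) = 1.269
Iteration 2:
  p = (-4 - (3.7)·1.269) / (7.7) = -1.129
  q = (5 - (0.3)·-1.129) / (4.3) = 1.242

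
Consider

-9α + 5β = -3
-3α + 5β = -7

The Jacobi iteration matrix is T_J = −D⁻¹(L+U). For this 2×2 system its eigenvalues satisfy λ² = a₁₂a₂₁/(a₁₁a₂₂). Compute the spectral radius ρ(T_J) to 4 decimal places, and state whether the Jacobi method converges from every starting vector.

a₁₂a₂₁/(a₁₁a₂₂) = (5)·(-3) / ((-9)·(5)) = 0.333333
ρ = √|0.333333| = √0.333333 = 0.5774
ρ < 1, so Jacobi converges

0.5774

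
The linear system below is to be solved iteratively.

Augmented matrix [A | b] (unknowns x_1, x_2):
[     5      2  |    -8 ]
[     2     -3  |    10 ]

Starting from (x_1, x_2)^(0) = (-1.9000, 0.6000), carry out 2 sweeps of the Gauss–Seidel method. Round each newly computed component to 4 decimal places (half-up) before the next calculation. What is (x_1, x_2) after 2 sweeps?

(0.2240, -3.1840)

Iteration 1:
  x_1 = (-8 - (2)·0.6000) / (5) = -1.8400
  x_2 = (10 - (2)·-1.8400) / (-3) = -4.5600
Iteration 2:
  x_1 = (-8 - (2)·-4.5600) / (5) = 0.2240
  x_2 = (10 - (2)·0.2240) / (-3) = -3.1840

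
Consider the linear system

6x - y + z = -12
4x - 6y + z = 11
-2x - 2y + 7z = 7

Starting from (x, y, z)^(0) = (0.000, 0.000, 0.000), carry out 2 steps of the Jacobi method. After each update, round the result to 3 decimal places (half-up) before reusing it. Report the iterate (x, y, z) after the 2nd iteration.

(-2.472, -3.000, -0.095)

Iteration 1:
  x = (-12 - (-1)·0.000 - (1)·0.000) / (6) = -2.000
  y = (11 - (4)·0.000 - (1)·0.000) / (-6) = -1.833
  z = (7 - (-2)·0.000 - (-2)·0.000) / (7) = 1.000
Iteration 2:
  x = (-12 - (-1)·-1.833 - (1)·1.000) / (6) = -2.472
  y = (11 - (4)·-2.000 - (1)·1.000) / (-6) = -3.000
  z = (7 - (-2)·-2.000 - (-2)·-1.833) / (7) = -0.095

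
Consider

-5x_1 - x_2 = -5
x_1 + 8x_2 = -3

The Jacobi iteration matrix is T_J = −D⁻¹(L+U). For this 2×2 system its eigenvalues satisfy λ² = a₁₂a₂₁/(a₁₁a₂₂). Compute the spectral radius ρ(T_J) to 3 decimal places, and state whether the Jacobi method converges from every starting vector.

a₁₂a₂₁/(a₁₁a₂₂) = (-1)·(1) / ((-5)·(8)) = 0.025000
ρ = √|0.025000| = √0.025000 = 0.158
ρ < 1, so Jacobi converges

0.158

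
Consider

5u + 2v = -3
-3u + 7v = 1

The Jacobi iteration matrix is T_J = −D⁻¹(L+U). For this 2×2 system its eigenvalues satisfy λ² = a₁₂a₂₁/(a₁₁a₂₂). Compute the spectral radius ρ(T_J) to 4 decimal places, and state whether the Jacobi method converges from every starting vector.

a₁₂a₂₁/(a₁₁a₂₂) = (2)·(-3) / ((5)·(7)) = -0.171429
ρ = √|-0.171429| = √0.171429 = 0.4140
ρ < 1, so Jacobi converges

0.4140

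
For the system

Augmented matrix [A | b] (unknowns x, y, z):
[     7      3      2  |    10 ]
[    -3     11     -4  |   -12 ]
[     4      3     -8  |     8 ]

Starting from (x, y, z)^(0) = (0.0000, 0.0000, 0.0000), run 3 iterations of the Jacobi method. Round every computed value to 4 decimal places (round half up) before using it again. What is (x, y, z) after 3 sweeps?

Iteration 1:
  x = (10 - (3)·0.0000 - (2)·0.0000) / (7) = 1.4286
  y = (-12 - (-3)·0.0000 - (-4)·0.0000) / (11) = -1.0909
  z = (8 - (4)·0.0000 - (3)·0.0000) / (-8) = -1.0000
Iteration 2:
  x = (10 - (3)·-1.0909 - (2)·-1.0000) / (7) = 2.1818
  y = (-12 - (-3)·1.4286 - (-4)·-1.0000) / (11) = -1.0649
  z = (8 - (4)·1.4286 - (3)·-1.0909) / (-8) = -0.6948
Iteration 3:
  x = (10 - (3)·-1.0649 - (2)·-0.6948) / (7) = 2.0835
  y = (-12 - (-3)·2.1818 - (-4)·-0.6948) / (11) = -0.7485
  z = (8 - (4)·2.1818 - (3)·-1.0649) / (-8) = -0.3084

(2.0835, -0.7485, -0.3084)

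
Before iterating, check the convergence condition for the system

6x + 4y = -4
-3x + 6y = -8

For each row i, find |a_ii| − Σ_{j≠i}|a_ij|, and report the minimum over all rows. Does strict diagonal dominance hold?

row 1: |6| − (4) = 2
row 2: |6| − (3) = 3
minimum over rows = 2 → strictly diagonally dominant (convergence guaranteed)

2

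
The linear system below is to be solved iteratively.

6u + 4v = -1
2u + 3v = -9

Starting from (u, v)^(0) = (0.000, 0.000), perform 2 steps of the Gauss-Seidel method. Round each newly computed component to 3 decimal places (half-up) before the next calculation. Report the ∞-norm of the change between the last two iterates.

Iteration 1:
  u = (-1 - (4)·0.000) / (6) = -0.167
  v = (-9 - (2)·-0.167) / (3) = -2.889
Iteration 2:
  u = (-1 - (4)·-2.889) / (6) = 1.759
  v = (-9 - (2)·1.759) / (3) = -4.173
Change: (1.926, -1.284) → max |·| = 1.926

1.926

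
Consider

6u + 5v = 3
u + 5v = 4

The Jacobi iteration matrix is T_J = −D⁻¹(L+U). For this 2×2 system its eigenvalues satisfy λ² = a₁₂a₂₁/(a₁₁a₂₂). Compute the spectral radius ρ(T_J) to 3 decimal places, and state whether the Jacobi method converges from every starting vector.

a₁₂a₂₁/(a₁₁a₂₂) = (5)·(1) / ((6)·(5)) = 0.166667
ρ = √|0.166667| = √0.166667 = 0.408
ρ < 1, so Jacobi converges

0.408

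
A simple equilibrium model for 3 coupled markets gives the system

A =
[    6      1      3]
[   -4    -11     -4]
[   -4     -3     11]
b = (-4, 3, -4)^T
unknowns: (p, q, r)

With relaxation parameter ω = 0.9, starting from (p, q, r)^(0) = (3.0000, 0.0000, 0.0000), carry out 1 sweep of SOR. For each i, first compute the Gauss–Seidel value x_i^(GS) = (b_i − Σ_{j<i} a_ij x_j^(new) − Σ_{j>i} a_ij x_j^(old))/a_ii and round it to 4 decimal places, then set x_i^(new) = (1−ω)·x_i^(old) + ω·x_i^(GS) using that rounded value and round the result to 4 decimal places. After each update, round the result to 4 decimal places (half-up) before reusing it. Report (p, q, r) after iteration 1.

(-0.3000, -0.1472, -0.4616)

Iteration 1:
  p: GS value = (-4 - (1)·0.0000 - (3)·0.0000) / (6) = -0.6667;  p ← (1−ω)·3.0000 + ω·-0.6667 = -0.3000
  q: GS value = (3 - (-4)·-0.3000 - (-4)·0.0000) / (-11) = -0.1636;  q ← (1−ω)·0.0000 + ω·-0.1636 = -0.1472
  r: GS value = (-4 - (-4)·-0.3000 - (-3)·-0.1472) / (11) = -0.5129;  r ← (1−ω)·0.0000 + ω·-0.5129 = -0.4616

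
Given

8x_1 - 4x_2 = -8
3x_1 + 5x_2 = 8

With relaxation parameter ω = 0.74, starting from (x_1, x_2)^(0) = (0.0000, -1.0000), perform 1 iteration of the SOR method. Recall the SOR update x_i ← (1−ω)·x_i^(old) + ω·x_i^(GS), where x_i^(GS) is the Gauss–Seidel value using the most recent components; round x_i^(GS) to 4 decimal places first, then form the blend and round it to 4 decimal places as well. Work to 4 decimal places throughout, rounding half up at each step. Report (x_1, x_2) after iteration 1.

Iteration 1:
  x_1: GS value = (-8 - (-4)·-1.0000) / (8) = -1.5000;  x_1 ← (1−ω)·0.0000 + ω·-1.5000 = -1.1100
  x_2: GS value = (8 - (3)·-1.1100) / (5) = 2.2660;  x_2 ← (1−ω)·-1.0000 + ω·2.2660 = 1.4168

(-1.1100, 1.4168)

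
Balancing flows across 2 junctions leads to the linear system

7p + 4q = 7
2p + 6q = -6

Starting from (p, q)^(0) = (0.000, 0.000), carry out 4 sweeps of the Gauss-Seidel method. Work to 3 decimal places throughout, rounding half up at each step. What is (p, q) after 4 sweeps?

(1.935, -1.645)

Iteration 1:
  p = (7 - (4)·0.000) / (7) = 1.000
  q = (-6 - (2)·1.000) / (6) = -1.333
Iteration 2:
  p = (7 - (4)·-1.333) / (7) = 1.762
  q = (-6 - (2)·1.762) / (6) = -1.587
Iteration 3:
  p = (7 - (4)·-1.587) / (7) = 1.907
  q = (-6 - (2)·1.907) / (6) = -1.636
Iteration 4:
  p = (7 - (4)·-1.636) / (7) = 1.935
  q = (-6 - (2)·1.935) / (6) = -1.645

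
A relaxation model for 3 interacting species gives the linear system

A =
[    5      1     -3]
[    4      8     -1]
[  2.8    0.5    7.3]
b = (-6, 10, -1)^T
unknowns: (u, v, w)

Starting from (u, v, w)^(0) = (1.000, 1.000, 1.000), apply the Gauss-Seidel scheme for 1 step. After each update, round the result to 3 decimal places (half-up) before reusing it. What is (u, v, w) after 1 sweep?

Iteration 1:
  u = (-6 - (1)·1.000 - (-3)·1.000) / (5) = -0.800
  v = (10 - (4)·-0.800 - (-1)·1.000) / (8) = 1.775
  w = (-1 - (2.8)·-0.800 - (0.5)·1.775) / (7.3) = 0.048

(-0.800, 1.775, 0.048)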